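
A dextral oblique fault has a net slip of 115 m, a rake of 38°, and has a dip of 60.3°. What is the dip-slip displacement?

70.8 m

dip-slip = net slip × sin(rake) = 115 m × sin(38°) = 70.8 m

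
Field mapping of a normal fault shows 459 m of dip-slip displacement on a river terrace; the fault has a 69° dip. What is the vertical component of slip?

429 m

throw = dip-slip × sin(dip) = 459 m × sin(69°) = 429 m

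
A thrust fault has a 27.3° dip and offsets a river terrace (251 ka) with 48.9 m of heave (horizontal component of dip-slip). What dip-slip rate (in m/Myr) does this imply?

219 m/Myr

dip-slip = heave / cos(dip) = 48.9 m / cos(27.3°) = 55.03 m
rate = 55.03 m / 251 ka = 0.000219 m/yr = 219 m/Myr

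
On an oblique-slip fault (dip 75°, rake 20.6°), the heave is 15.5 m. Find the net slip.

dip-slip = heave / cos(dip) = 15.5 / cos(75°) = 59.89 m
net slip = dip-slip / sin(rake) = 59.89 / sin(20.6°) = 170 m

170 m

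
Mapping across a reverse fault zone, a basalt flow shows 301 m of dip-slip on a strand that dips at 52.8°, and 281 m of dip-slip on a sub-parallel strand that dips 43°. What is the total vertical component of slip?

throw_A = 301 × sin(52.8°) = 239.8 m
throw_B = 281 × sin(43°) = 191.6 m
total = 239.8 + 191.6 = 431 m

431 m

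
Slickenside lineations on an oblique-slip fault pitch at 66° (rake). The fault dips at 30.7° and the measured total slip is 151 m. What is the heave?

119 m

dip-slip = net slip × sin(rake) = 151 m × sin(66°) = 137.9 m
heave = dip-slip × cos(dip) = 137.9 × cos(30.7°) = 119 m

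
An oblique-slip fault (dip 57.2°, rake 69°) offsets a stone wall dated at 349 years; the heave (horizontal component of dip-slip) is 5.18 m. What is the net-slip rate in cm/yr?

2.93 cm/yr

dip-slip = heave / cos(dip) = 5.18 / cos(57.2°) = 9.562 m
net slip = dip-slip / sin(rake) = 9.562 / sin(69°) = 10.24 m
rate = 10.24 m / 349 years = 0.0293 m/yr = 2.93 cm/yr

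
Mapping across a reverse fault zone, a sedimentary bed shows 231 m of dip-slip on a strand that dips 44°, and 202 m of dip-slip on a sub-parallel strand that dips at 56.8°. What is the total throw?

329 m

throw_A = 231 × sin(44°) = 160.5 m
throw_B = 202 × sin(56.8°) = 169 m
total = 160.5 + 169 = 329 m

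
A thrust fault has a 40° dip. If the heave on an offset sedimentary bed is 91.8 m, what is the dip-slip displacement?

120 m

dip-slip = heave / cos(dip) = 91.8 / cos(40°) = 120 m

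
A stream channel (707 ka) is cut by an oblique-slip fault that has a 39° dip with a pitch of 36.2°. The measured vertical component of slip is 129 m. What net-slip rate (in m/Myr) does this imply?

dip-slip = throw / sin(dip) = 129 / sin(39°) = 205 m
net slip = dip-slip / sin(rake) = 205 / sin(36.2°) = 347.1 m
rate = 347.1 m / 707 ka = 0.000491 m/yr = 491 m/Myr

491 m/Myr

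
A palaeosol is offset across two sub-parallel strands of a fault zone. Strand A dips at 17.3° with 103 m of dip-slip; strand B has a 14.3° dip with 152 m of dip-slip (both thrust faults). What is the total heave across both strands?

246 m

heave_A = 103 × cos(17.3°) = 98.34 m
heave_B = 152 × cos(14.3°) = 147.3 m
total = 98.34 + 147.3 = 246 m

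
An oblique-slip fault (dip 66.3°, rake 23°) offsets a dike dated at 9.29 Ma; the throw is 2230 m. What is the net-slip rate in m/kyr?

dip-slip = throw / sin(dip) = 2230 / sin(66.3°) = 2435 m
net slip = dip-slip / sin(rake) = 2435 / sin(23°) = 6233 m
rate = 6233 m / 9.29 Ma = 0.000671 m/yr = 0.671 m/kyr

0.671 m/kyr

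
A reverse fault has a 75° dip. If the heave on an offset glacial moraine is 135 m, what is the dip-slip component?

522 m

dip-slip = heave / cos(dip) = 135 / cos(75°) = 522 m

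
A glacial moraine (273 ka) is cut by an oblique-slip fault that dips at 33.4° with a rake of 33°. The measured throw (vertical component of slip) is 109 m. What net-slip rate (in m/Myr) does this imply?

dip-slip = throw / sin(dip) = 109 / sin(33.4°) = 198 m
net slip = dip-slip / sin(rake) = 198 / sin(33°) = 363.6 m
rate = 363.6 m / 273 ka = 0.00133 m/yr = 1330 m/Myr

1330 m/Myr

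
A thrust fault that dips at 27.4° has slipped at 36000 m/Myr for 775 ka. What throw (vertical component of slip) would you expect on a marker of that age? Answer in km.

dip-slip = rate × time = 36000 m/Myr × 775 ka = 27900 m
throw = dip-slip × sin(dip) = 27900 × sin(27.4°) = 12800 m = 12.8 km

12.8 km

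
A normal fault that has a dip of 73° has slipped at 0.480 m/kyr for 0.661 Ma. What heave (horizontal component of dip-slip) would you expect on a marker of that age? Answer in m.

92.8 m

dip-slip = rate × time = 0.480 m/kyr × 0.661 Ma = 317.3 m
heave = dip-slip × cos(dip) = 317.3 × cos(73°) = 92.8 m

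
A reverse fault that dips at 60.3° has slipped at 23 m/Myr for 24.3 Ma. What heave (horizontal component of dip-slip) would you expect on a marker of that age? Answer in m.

dip-slip = rate × time = 23 m/Myr × 24.3 Ma = 558.9 m
heave = dip-slip × cos(dip) = 558.9 × cos(60.3°) = 277 m

277 m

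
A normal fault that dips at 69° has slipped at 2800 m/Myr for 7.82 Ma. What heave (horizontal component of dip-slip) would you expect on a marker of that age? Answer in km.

dip-slip = rate × time = 2800 m/Myr × 7.82 Ma = 21900 m
heave = dip-slip × cos(dip) = 21900 × cos(69°) = 7850 m = 7.85 km

7.85 km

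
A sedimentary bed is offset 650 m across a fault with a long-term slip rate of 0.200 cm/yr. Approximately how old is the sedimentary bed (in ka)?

age = offset / rate = 650 m / (0.200 cm/yr) = 325000 yr = 325 ka

325 ka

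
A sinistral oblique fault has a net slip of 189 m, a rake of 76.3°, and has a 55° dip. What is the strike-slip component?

strike-slip = net slip × cos(rake) = 189 m × cos(76.3°) = 44.8 m

44.8 m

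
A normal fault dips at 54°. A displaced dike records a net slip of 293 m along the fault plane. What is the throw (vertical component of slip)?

throw = dip-slip × sin(dip) = 293 m × sin(54°) = 237 m

237 m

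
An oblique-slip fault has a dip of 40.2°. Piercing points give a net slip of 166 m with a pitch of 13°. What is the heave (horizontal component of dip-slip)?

28.5 m

dip-slip = net slip × sin(rake) = 166 m × sin(13°) = 37.34 m
heave = dip-slip × cos(dip) = 37.34 × cos(40.2°) = 28.5 m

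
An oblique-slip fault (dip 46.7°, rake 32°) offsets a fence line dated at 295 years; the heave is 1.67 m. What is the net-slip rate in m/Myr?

dip-slip = heave / cos(dip) = 1.67 / cos(46.7°) = 2.435 m
net slip = dip-slip / sin(rake) = 2.435 / sin(32°) = 4.595 m
rate = 4.595 m / 295 years = 0.0156 m/yr = 15600 m/Myr

15600 m/Myr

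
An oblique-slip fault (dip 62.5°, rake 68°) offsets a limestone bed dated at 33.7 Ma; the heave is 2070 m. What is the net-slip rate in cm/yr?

dip-slip = heave / cos(dip) = 2070 / cos(62.5°) = 4483 m
net slip = dip-slip / sin(rake) = 4483 / sin(68°) = 4835 m
rate = 4835 m / 33.7 Ma = 0.000143 m/yr = 0.0143 cm/yr

0.0143 cm/yr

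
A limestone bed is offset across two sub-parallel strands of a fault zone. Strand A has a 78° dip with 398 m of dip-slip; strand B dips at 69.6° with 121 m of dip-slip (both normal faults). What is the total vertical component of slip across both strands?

throw_A = 398 × sin(78°) = 389.3 m
throw_B = 121 × sin(69.6°) = 113.4 m
total = 389.3 + 113.4 = 503 m

503 m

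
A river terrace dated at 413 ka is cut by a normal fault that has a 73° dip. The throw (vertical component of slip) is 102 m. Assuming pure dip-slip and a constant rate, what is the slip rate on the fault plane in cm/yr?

dip-slip = throw / sin(dip) = 102 m / sin(73°) = 106.7 m
rate = 106.7 m / 413 ka = 0.000258 m/yr = 0.0258 cm/yr

0.0258 cm/yr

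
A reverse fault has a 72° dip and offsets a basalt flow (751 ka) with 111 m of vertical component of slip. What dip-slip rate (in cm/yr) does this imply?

dip-slip = throw / sin(dip) = 111 m / sin(72°) = 116.7 m
rate = 116.7 m / 751 ka = 0.000155 m/yr = 0.0155 cm/yr

0.0155 cm/yr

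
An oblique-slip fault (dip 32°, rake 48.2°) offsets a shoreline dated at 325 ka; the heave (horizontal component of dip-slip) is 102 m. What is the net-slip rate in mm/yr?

0.496 mm/yr

dip-slip = heave / cos(dip) = 102 / cos(32°) = 120.3 m
net slip = dip-slip / sin(rake) = 120.3 / sin(48.2°) = 161.3 m
rate = 161.3 m / 325 ka = 0.000496 m/yr = 0.496 mm/yr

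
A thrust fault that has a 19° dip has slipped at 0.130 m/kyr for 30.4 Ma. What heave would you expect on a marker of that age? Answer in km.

dip-slip = rate × time = 0.130 m/kyr × 30.4 Ma = 3952 m
heave = dip-slip × cos(dip) = 3952 × cos(19°) = 3740 m = 3.74 km

3.74 km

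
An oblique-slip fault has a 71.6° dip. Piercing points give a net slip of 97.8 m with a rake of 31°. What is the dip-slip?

dip-slip = net slip × sin(rake) = 97.8 m × sin(31°) = 50.4 m

50.4 m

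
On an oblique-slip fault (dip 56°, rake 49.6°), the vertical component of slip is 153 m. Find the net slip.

dip-slip = throw / sin(dip) = 153 / sin(56°) = 184.6 m
net slip = dip-slip / sin(rake) = 184.6 / sin(49.6°) = 242 m

242 m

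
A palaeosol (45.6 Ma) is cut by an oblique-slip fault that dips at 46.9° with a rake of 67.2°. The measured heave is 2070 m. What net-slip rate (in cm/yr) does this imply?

0.00721 cm/yr

dip-slip = heave / cos(dip) = 2070 / cos(46.9°) = 3030 m
net slip = dip-slip / sin(rake) = 3030 / sin(67.2°) = 3286 m
rate = 3286 m / 45.6 Ma = 0.0000721 m/yr = 0.00721 cm/yr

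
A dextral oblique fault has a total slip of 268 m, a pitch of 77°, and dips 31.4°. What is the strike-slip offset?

60.3 m

strike-slip = net slip × cos(rake) = 268 m × cos(77°) = 60.3 m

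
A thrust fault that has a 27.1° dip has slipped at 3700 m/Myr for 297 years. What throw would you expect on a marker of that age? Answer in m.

0.501 m

dip-slip = rate × time = 3700 m/Myr × 297 years = 1.099 m
throw = dip-slip × sin(dip) = 1.099 × sin(27.1°) = 0.501 m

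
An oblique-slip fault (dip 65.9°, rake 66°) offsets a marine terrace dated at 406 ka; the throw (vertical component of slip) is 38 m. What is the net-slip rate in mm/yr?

dip-slip = throw / sin(dip) = 38 / sin(65.9°) = 41.63 m
net slip = dip-slip / sin(rake) = 41.63 / sin(66°) = 45.57 m
rate = 45.57 m / 406 ka = 0.000112 m/yr = 0.112 mm/yr

0.112 mm/yr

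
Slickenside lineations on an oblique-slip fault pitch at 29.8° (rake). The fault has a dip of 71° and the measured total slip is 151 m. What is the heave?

dip-slip = net slip × sin(rake) = 151 m × sin(29.8°) = 75.04 m
heave = dip-slip × cos(dip) = 75.04 × cos(71°) = 24.4 m

24.4 m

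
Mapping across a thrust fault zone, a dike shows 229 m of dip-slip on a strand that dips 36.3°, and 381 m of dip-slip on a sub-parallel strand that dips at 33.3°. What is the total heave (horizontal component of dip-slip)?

heave_A = 229 × cos(36.3°) = 184.6 m
heave_B = 381 × cos(33.3°) = 318.4 m
total = 184.6 + 318.4 = 503 m

503 m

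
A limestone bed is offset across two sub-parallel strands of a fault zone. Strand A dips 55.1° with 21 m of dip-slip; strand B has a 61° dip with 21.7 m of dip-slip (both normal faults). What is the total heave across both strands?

heave_A = 21 × cos(55.1°) = 12.02 m
heave_B = 21.7 × cos(61°) = 10.52 m
total = 12.02 + 10.52 = 22.5 m

22.5 m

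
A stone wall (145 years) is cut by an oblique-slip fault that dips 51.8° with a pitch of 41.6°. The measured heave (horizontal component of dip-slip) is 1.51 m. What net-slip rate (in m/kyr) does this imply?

25.4 m/kyr

dip-slip = heave / cos(dip) = 1.51 / cos(51.8°) = 2.442 m
net slip = dip-slip / sin(rake) = 2.442 / sin(41.6°) = 3.678 m
rate = 3.678 m / 145 years = 0.0254 m/yr = 25.4 m/kyr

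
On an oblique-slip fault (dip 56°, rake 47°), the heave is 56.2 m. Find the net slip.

dip-slip = heave / cos(dip) = 56.2 / cos(56°) = 100.5 m
net slip = dip-slip / sin(rake) = 100.5 / sin(47°) = 137 m

137 m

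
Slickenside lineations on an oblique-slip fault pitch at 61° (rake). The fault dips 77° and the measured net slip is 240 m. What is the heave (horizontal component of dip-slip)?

47.2 m

dip-slip = net slip × sin(rake) = 240 m × sin(61°) = 209.9 m
heave = dip-slip × cos(dip) = 209.9 × cos(77°) = 47.2 m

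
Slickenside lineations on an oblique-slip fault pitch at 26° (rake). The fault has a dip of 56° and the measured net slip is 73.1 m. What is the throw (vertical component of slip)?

dip-slip = net slip × sin(rake) = 73.1 m × sin(26°) = 32.04 m
throw = dip-slip × sin(dip) = 32.04 × sin(56°) = 26.6 m

26.6 m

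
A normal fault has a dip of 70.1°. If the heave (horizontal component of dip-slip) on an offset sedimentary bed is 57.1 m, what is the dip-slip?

dip-slip = heave / cos(dip) = 57.1 / cos(70.1°) = 168 m

168 m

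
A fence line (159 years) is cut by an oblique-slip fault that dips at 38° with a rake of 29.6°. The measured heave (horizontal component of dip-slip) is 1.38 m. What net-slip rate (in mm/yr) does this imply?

22.3 mm/yr

dip-slip = heave / cos(dip) = 1.38 / cos(38°) = 1.751 m
net slip = dip-slip / sin(rake) = 1.751 / sin(29.6°) = 3.545 m
rate = 3.545 m / 159 years = 0.0223 m/yr = 22.3 mm/yr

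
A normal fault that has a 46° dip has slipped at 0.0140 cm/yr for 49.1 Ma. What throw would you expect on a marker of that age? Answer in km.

dip-slip = rate × time = 0.0140 cm/yr × 49.1 Ma = 6874 m
throw = dip-slip × sin(dip) = 6874 × sin(46°) = 4940 m = 4.94 km

4.94 km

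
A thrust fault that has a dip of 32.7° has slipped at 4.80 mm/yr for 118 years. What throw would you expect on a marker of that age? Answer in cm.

dip-slip = rate × time = 4.80 mm/yr × 118 years = 0.5664 m
throw = dip-slip × sin(dip) = 0.5664 × sin(32.7°) = 0.306 m = 30.6 cm

30.6 cm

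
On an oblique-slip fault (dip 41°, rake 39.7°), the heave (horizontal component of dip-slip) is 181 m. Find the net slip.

375 m

dip-slip = heave / cos(dip) = 181 / cos(41°) = 239.8 m
net slip = dip-slip / sin(rake) = 239.8 / sin(39.7°) = 375 m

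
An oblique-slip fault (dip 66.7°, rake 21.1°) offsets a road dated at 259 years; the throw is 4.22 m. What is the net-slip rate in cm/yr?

4.93 cm/yr

dip-slip = throw / sin(dip) = 4.22 / sin(66.7°) = 4.595 m
net slip = dip-slip / sin(rake) = 4.595 / sin(21.1°) = 12.76 m
rate = 12.76 m / 259 years = 0.0493 m/yr = 4.93 cm/yr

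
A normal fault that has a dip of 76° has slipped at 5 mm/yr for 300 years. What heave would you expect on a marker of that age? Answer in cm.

36.3 cm

dip-slip = rate × time = 5 mm/yr × 300 years = 1.500 m
heave = dip-slip × cos(dip) = 1.500 × cos(76°) = 0.363 m = 36.3 cm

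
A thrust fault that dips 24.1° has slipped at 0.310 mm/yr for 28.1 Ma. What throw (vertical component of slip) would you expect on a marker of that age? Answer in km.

dip-slip = rate × time = 0.310 mm/yr × 28.1 Ma = 8711 m
throw = dip-slip × sin(dip) = 8711 × sin(24.1°) = 3560 m = 3.56 km

3.56 km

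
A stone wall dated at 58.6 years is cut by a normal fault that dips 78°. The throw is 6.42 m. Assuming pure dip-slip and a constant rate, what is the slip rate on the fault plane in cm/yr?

dip-slip = throw / sin(dip) = 6.42 m / sin(78°) = 6.563 m
rate = 6.563 m / 58.6 years = 0.112 m/yr = 11.2 cm/yr

11.2 cm/yr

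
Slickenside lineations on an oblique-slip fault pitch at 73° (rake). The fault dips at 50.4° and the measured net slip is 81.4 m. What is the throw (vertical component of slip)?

60 m

dip-slip = net slip × sin(rake) = 81.4 m × sin(73°) = 77.84 m
throw = dip-slip × sin(dip) = 77.84 × sin(50.4°) = 60 m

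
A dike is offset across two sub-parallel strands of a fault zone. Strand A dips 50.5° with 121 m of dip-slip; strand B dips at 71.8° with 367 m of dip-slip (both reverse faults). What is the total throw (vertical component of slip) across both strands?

442 m

throw_A = 121 × sin(50.5°) = 93.37 m
throw_B = 367 × sin(71.8°) = 348.6 m
total = 93.37 + 348.6 = 442 m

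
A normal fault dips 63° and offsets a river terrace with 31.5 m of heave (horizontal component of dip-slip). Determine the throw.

throw = heave × tan(dip) = 31.5 × tan(63°) = 61.8 m

61.8 m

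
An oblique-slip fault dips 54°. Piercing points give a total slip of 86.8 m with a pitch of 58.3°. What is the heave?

43.4 m

dip-slip = net slip × sin(rake) = 86.8 m × sin(58.3°) = 73.85 m
heave = dip-slip × cos(dip) = 73.85 × cos(54°) = 43.4 m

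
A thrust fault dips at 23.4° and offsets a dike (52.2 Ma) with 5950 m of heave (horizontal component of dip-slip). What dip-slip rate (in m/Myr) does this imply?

124 m/Myr

dip-slip = heave / cos(dip) = 5950 m / cos(23.4°) = 6483 m
rate = 6483 m / 52.2 Ma = 0.000124 m/yr = 124 m/Myr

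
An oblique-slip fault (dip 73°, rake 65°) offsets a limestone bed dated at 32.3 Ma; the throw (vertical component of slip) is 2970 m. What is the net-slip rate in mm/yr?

dip-slip = throw / sin(dip) = 2970 / sin(73°) = 3106 m
net slip = dip-slip / sin(rake) = 3106 / sin(65°) = 3427 m
rate = 3427 m / 32.3 Ma = 0.000106 m/yr = 0.106 mm/yr

0.106 mm/yr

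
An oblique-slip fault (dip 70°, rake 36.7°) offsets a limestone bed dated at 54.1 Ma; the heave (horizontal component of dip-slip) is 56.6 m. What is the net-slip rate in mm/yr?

0.00512 mm/yr

dip-slip = heave / cos(dip) = 56.6 / cos(70°) = 165.5 m
net slip = dip-slip / sin(rake) = 165.5 / sin(36.7°) = 276.9 m
rate = 276.9 m / 54.1 Ma = 0.00000512 m/yr = 0.00512 mm/yr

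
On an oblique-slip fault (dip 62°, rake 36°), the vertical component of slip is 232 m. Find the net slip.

447 m

dip-slip = throw / sin(dip) = 232 / sin(62°) = 262.8 m
net slip = dip-slip / sin(rake) = 262.8 / sin(36°) = 447 m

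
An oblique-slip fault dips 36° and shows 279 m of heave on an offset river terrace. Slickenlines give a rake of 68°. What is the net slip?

dip-slip = heave / cos(dip) = 279 / cos(36°) = 344.9 m
net slip = dip-slip / sin(rake) = 344.9 / sin(68°) = 372 m

372 m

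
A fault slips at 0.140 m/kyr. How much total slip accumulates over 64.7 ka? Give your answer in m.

slip = rate × time = 0.140 m/kyr × 64.7 ka = 9.06 m

9.06 m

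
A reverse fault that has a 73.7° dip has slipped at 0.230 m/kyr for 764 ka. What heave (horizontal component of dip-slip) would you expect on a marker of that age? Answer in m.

49.3 m

dip-slip = rate × time = 0.230 m/kyr × 764 ka = 175.7 m
heave = dip-slip × cos(dip) = 175.7 × cos(73.7°) = 49.3 m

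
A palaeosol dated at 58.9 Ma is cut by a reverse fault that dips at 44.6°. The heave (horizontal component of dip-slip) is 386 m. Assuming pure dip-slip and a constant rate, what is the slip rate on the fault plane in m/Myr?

9.20 m/Myr

dip-slip = heave / cos(dip) = 386 m / cos(44.6°) = 542.1 m
rate = 542.1 m / 58.9 Ma = 0.00000920 m/yr = 9.20 m/Myr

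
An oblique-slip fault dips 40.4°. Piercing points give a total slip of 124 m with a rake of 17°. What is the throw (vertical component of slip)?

dip-slip = net slip × sin(rake) = 124 m × sin(17°) = 36.25 m
throw = dip-slip × sin(dip) = 36.25 × sin(40.4°) = 23.5 m

23.5 m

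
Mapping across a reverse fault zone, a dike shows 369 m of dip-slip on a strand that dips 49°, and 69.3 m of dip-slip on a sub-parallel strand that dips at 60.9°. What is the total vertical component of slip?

throw_A = 369 × sin(49°) = 278.5 m
throw_B = 69.3 × sin(60.9°) = 60.55 m
total = 278.5 + 60.55 = 339 m

339 m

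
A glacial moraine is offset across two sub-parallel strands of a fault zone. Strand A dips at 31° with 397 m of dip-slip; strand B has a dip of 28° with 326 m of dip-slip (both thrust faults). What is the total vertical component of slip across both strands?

358 m

throw_A = 397 × sin(31°) = 204.5 m
throw_B = 326 × sin(28°) = 153 m
total = 204.5 + 153 = 358 m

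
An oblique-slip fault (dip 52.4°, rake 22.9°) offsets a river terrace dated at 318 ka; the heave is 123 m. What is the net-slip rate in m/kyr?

dip-slip = heave / cos(dip) = 123 / cos(52.4°) = 201.6 m
net slip = dip-slip / sin(rake) = 201.6 / sin(22.9°) = 518.1 m
rate = 518.1 m / 318 ka = 0.00163 m/yr = 1.63 m/kyr

1.63 m/kyr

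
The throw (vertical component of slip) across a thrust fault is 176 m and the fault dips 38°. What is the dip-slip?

286 m

dip-slip = throw / sin(dip) = 176 / sin(38°) = 286 m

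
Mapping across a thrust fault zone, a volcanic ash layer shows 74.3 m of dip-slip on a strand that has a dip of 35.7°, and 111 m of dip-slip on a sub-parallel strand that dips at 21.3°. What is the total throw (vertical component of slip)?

throw_A = 74.3 × sin(35.7°) = 43.36 m
throw_B = 111 × sin(21.3°) = 40.32 m
total = 43.36 + 40.32 = 83.7 m

83.7 m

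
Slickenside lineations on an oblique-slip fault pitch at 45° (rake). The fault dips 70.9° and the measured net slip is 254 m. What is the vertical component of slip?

dip-slip = net slip × sin(rake) = 254 m × sin(45°) = 179.6 m
throw = dip-slip × sin(dip) = 179.6 × sin(70.9°) = 170 m

170 m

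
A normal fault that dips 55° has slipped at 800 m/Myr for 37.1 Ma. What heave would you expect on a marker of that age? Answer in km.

17 km

dip-slip = rate × time = 800 m/Myr × 37.1 Ma = 29680 m
heave = dip-slip × cos(dip) = 29680 × cos(55°) = 17000 m = 17 km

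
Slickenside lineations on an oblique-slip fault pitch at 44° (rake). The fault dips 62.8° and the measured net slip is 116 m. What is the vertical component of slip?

dip-slip = net slip × sin(rake) = 116 m × sin(44°) = 80.58 m
throw = dip-slip × sin(dip) = 80.58 × sin(62.8°) = 71.7 m

71.7 m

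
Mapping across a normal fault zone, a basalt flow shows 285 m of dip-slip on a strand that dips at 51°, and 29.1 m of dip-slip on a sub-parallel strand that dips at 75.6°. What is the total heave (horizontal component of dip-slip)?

187 m

heave_A = 285 × cos(51°) = 179.4 m
heave_B = 29.1 × cos(75.6°) = 7.237 m
total = 179.4 + 7.237 = 187 m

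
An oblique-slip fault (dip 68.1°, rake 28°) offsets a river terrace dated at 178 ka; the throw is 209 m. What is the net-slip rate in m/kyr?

2.70 m/kyr

dip-slip = throw / sin(dip) = 209 / sin(68.1°) = 225.3 m
net slip = dip-slip / sin(rake) = 225.3 / sin(28°) = 479.8 m
rate = 479.8 m / 178 ka = 0.00270 m/yr = 2.70 m/kyr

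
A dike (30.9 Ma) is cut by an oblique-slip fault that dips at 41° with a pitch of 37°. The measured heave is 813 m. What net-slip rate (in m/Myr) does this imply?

57.9 m/Myr

dip-slip = heave / cos(dip) = 813 / cos(41°) = 1077 m
net slip = dip-slip / sin(rake) = 1077 / sin(37°) = 1790 m
rate = 1790 m / 30.9 Ma = 0.0000579 m/yr = 57.9 m/Myr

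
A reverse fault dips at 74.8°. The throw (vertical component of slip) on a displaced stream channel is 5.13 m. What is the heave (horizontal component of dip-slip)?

heave = throw / tan(dip) = 5.13 / tan(74.8°) = 1.39 m

1.39 m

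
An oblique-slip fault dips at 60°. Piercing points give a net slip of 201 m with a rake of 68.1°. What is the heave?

dip-slip = net slip × sin(rake) = 201 m × sin(68.1°) = 186.5 m
heave = dip-slip × cos(dip) = 186.5 × cos(60°) = 93.2 m

93.2 m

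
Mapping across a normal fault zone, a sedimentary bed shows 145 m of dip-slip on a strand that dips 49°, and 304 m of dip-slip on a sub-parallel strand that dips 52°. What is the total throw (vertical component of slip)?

349 m

throw_A = 145 × sin(49°) = 109.4 m
throw_B = 304 × sin(52°) = 239.6 m
total = 109.4 + 239.6 = 349 m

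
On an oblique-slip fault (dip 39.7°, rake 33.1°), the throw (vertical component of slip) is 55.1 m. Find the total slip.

dip-slip = throw / sin(dip) = 55.1 / sin(39.7°) = 86.26 m
net slip = dip-slip / sin(rake) = 86.26 / sin(33.1°) = 158 m

158 m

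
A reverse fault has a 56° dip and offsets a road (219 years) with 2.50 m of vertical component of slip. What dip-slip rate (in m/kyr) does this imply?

dip-slip = throw / sin(dip) = 2.50 m / sin(56°) = 3.016 m
rate = 3.016 m / 219 years = 0.0138 m/yr = 13.8 m/kyr

13.8 m/kyr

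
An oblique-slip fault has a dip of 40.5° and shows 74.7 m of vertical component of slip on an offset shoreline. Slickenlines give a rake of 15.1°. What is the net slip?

442 m

dip-slip = throw / sin(dip) = 74.7 / sin(40.5°) = 115 m
net slip = dip-slip / sin(rake) = 115 / sin(15.1°) = 442 m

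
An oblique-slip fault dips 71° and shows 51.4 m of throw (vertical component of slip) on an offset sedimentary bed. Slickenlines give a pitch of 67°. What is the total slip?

59.1 m

dip-slip = throw / sin(dip) = 51.4 / sin(71°) = 54.36 m
net slip = dip-slip / sin(rake) = 54.36 / sin(67°) = 59.1 m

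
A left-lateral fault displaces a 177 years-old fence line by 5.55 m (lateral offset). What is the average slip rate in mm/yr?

rate = 5.55 m / 177 years = 0.0314 m/yr = 31.4 mm/yr

31.4 mm/yr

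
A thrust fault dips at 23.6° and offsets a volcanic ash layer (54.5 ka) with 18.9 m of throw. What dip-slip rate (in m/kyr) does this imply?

dip-slip = throw / sin(dip) = 18.9 m / sin(23.6°) = 47.21 m
rate = 47.21 m / 54.5 ka = 0.000866 m/yr = 0.866 m/kyr

0.866 m/kyr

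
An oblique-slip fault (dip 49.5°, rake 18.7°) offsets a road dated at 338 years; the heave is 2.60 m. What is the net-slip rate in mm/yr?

36.9 mm/yr

dip-slip = heave / cos(dip) = 2.60 / cos(49.5°) = 4.003 m
net slip = dip-slip / sin(rake) = 4.003 / sin(18.7°) = 12.49 m
rate = 12.49 m / 338 years = 0.0369 m/yr = 36.9 mm/yr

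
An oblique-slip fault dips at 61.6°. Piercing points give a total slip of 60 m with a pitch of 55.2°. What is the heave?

dip-slip = net slip × sin(rake) = 60 m × sin(55.2°) = 49.27 m
heave = dip-slip × cos(dip) = 49.27 × cos(61.6°) = 23.4 m

23.4 m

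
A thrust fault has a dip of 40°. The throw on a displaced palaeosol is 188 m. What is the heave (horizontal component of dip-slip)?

heave = throw / tan(dip) = 188 / tan(40°) = 224 m

224 m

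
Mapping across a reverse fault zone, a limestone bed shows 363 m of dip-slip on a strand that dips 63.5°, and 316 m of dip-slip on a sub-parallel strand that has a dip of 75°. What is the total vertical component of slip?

throw_A = 363 × sin(63.5°) = 324.9 m
throw_B = 316 × sin(75°) = 305.2 m
total = 324.9 + 305.2 = 630 m

630 m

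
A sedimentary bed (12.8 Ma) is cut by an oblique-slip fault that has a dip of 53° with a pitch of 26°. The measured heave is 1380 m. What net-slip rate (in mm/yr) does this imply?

0.409 mm/yr

dip-slip = heave / cos(dip) = 1380 / cos(53°) = 2293 m
net slip = dip-slip / sin(rake) = 2293 / sin(26°) = 5231 m
rate = 5231 m / 12.8 Ma = 0.000409 m/yr = 0.409 mm/yr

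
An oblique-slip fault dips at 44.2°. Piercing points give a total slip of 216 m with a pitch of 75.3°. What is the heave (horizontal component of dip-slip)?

dip-slip = net slip × sin(rake) = 216 m × sin(75.3°) = 208.9 m
heave = dip-slip × cos(dip) = 208.9 × cos(44.2°) = 150 m

150 m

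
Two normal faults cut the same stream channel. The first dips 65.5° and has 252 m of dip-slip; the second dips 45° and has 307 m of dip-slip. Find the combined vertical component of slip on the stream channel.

throw_A = 252 × sin(65.5°) = 229.3 m
throw_B = 307 × sin(45°) = 217.1 m
total = 229.3 + 217.1 = 446 m

446 m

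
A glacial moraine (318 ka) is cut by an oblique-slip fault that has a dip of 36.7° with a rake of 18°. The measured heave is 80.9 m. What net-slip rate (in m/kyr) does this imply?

1.03 m/kyr

dip-slip = heave / cos(dip) = 80.9 / cos(36.7°) = 100.9 m
net slip = dip-slip / sin(rake) = 100.9 / sin(18°) = 326.5 m
rate = 326.5 m / 318 ka = 0.00103 m/yr = 1.03 m/kyr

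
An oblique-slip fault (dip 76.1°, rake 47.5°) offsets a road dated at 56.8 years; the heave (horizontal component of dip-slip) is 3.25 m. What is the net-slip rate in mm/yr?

dip-slip = heave / cos(dip) = 3.25 / cos(76.1°) = 13.53 m
net slip = dip-slip / sin(rake) = 13.53 / sin(47.5°) = 18.35 m
rate = 18.35 m / 56.8 years = 0.323 m/yr = 323 mm/yr

323 mm/yr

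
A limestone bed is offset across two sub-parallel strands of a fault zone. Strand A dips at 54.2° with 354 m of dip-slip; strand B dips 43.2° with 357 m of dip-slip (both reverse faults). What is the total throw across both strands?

throw_A = 354 × sin(54.2°) = 287.1 m
throw_B = 357 × sin(43.2°) = 244.4 m
total = 287.1 + 244.4 = 531 m

531 m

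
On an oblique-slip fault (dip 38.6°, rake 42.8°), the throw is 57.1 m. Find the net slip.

dip-slip = throw / sin(dip) = 57.1 / sin(38.6°) = 91.52 m
net slip = dip-slip / sin(rake) = 91.52 / sin(42.8°) = 135 m

135 m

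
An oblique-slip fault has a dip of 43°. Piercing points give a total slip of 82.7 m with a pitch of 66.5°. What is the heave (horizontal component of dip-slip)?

dip-slip = net slip × sin(rake) = 82.7 m × sin(66.5°) = 75.84 m
heave = dip-slip × cos(dip) = 75.84 × cos(43°) = 55.5 m

55.5 m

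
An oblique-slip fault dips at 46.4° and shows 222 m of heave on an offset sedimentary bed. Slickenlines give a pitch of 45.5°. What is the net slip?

451 m

dip-slip = heave / cos(dip) = 222 / cos(46.4°) = 321.9 m
net slip = dip-slip / sin(rake) = 321.9 / sin(45.5°) = 451 m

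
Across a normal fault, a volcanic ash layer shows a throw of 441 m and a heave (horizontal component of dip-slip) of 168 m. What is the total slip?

net slip = √(throw² + heave²) = √(441² + 168²) = 472 m

472 m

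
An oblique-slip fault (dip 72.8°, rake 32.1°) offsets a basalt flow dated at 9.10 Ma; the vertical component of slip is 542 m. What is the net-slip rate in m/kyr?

dip-slip = throw / sin(dip) = 542 / sin(72.8°) = 567.4 m
net slip = dip-slip / sin(rake) = 567.4 / sin(32.1°) = 1068 m
rate = 1068 m / 9.10 Ma = 0.000117 m/yr = 0.117 m/kyr

0.117 m/kyr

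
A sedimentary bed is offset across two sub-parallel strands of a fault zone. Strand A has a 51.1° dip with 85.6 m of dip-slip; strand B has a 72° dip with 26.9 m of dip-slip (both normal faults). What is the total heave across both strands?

heave_A = 85.6 × cos(51.1°) = 53.75 m
heave_B = 26.9 × cos(72°) = 8.313 m
total = 53.75 + 8.313 = 62.1 m

62.1 m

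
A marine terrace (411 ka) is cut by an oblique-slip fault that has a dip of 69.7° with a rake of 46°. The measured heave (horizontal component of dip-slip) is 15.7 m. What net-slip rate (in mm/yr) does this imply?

dip-slip = heave / cos(dip) = 15.7 / cos(69.7°) = 45.25 m
net slip = dip-slip / sin(rake) = 45.25 / sin(46°) = 62.91 m
rate = 62.91 m / 411 ka = 0.000153 m/yr = 0.153 mm/yr

0.153 mm/yr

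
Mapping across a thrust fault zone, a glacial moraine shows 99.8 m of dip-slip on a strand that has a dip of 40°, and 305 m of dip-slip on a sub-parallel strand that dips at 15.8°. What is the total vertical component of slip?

147 m

throw_A = 99.8 × sin(40°) = 64.15 m
throw_B = 305 × sin(15.8°) = 83.05 m
total = 64.15 + 83.05 = 147 m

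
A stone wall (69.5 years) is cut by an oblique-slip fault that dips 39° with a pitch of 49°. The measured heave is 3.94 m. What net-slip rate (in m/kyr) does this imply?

dip-slip = heave / cos(dip) = 3.94 / cos(39°) = 5.070 m
net slip = dip-slip / sin(rake) = 5.070 / sin(49°) = 6.718 m
rate = 6.718 m / 69.5 years = 0.0967 m/yr = 96.7 m/kyr

96.7 m/kyr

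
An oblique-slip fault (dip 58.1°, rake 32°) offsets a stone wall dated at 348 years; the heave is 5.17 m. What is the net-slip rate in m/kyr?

dip-slip = heave / cos(dip) = 5.17 / cos(58.1°) = 9.784 m
net slip = dip-slip / sin(rake) = 9.784 / sin(32°) = 18.46 m
rate = 18.46 m / 348 years = 0.0531 m/yr = 53.1 m/kyr

53.1 m/kyr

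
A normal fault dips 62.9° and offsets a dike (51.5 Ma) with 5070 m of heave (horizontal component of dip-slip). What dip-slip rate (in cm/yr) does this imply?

dip-slip = heave / cos(dip) = 5070 m / cos(62.9°) = 11130 m
rate = 11130 m / 51.5 Ma = 0.000216 m/yr = 0.0216 cm/yr

0.0216 cm/yr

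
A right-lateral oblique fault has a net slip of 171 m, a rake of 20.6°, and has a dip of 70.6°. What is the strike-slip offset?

160 m

strike-slip = net slip × cos(rake) = 171 m × cos(20.6°) = 160 m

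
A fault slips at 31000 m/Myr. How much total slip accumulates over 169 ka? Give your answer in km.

slip = rate × time = 31000 m/Myr × 169 ka = 5240 m = 5.24 km

5.24 km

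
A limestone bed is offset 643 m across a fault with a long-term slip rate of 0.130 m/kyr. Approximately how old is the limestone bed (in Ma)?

4.95 Ma

age = offset / rate = 643 m / (0.130 m/kyr) = 4.95e+06 yr = 4.95 Ma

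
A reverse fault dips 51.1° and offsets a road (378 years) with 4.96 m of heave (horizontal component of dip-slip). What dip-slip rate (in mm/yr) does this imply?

dip-slip = heave / cos(dip) = 4.96 m / cos(51.1°) = 7.899 m
rate = 7.899 m / 378 years = 0.0209 m/yr = 20.9 mm/yr

20.9 mm/yr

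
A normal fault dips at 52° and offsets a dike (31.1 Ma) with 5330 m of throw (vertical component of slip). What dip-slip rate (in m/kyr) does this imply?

0.217 m/kyr

dip-slip = throw / sin(dip) = 5330 m / sin(52°) = 6764 m
rate = 6764 m / 31.1 Ma = 0.000217 m/yr = 0.217 m/kyr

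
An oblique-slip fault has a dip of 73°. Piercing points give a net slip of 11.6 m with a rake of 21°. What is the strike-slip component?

strike-slip = net slip × cos(rake) = 11.6 m × cos(21°) = 10.8 m

10.8 m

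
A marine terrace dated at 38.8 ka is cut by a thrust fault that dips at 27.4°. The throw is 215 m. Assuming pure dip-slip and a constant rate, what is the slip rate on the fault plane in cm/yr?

dip-slip = throw / sin(dip) = 215 m / sin(27.4°) = 467.2 m
rate = 467.2 m / 38.8 ka = 0.0120 m/yr = 1.20 cm/yr

1.20 cm/yr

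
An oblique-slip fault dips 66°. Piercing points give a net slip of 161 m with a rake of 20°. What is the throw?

50.3 m

dip-slip = net slip × sin(rake) = 161 m × sin(20°) = 55.07 m
throw = dip-slip × sin(dip) = 55.07 × sin(66°) = 50.3 m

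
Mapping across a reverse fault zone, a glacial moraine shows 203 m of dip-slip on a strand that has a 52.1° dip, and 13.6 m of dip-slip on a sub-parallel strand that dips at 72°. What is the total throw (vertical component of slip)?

throw_A = 203 × sin(52.1°) = 160.2 m
throw_B = 13.6 × sin(72°) = 12.93 m
total = 160.2 + 12.93 = 173 m

173 m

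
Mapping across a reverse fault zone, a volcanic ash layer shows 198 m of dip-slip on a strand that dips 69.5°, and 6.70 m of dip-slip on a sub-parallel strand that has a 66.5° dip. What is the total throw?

192 m

throw_A = 198 × sin(69.5°) = 185.5 m
throw_B = 6.70 × sin(66.5°) = 6.144 m
total = 185.5 + 6.144 = 192 m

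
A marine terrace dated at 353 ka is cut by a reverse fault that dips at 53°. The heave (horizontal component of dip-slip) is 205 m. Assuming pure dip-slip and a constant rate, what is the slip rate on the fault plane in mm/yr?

0.965 mm/yr

dip-slip = heave / cos(dip) = 205 m / cos(53°) = 340.6 m
rate = 340.6 m / 353 ka = 0.000965 m/yr = 0.965 mm/yr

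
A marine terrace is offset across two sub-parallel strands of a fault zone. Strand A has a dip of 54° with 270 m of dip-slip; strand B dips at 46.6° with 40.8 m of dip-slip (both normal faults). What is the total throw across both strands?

248 m

throw_A = 270 × sin(54°) = 218.4 m
throw_B = 40.8 × sin(46.6°) = 29.64 m
total = 218.4 + 29.64 = 248 m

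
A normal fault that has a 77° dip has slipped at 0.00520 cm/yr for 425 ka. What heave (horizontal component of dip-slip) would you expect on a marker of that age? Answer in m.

4.97 m

dip-slip = rate × time = 0.00520 cm/yr × 425 ka = 22.10 m
heave = dip-slip × cos(dip) = 22.10 × cos(77°) = 4.97 m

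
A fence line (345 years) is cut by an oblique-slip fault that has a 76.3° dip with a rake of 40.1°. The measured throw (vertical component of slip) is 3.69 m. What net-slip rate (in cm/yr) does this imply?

1.71 cm/yr

dip-slip = throw / sin(dip) = 3.69 / sin(76.3°) = 3.798 m
net slip = dip-slip / sin(rake) = 3.798 / sin(40.1°) = 5.896 m
rate = 5.896 m / 345 years = 0.0171 m/yr = 1.71 cm/yr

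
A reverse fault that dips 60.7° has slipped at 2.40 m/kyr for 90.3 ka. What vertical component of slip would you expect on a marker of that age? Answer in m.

189 m

dip-slip = rate × time = 2.40 m/kyr × 90.3 ka = 216.7 m
throw = dip-slip × sin(dip) = 216.7 × sin(60.7°) = 189 m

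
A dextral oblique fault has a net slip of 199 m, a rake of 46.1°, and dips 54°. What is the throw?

dip-slip = net slip × sin(rake) = 199 m × sin(46.1°) = 143.4 m
throw = dip-slip × sin(dip) = 143.4 × sin(54°) = 116 m

116 m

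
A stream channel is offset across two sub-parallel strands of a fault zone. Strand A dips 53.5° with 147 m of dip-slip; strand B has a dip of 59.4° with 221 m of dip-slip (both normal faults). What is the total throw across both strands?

throw_A = 147 × sin(53.5°) = 118.2 m
throw_B = 221 × sin(59.4°) = 190.2 m
total = 118.2 + 190.2 = 308 m

308 m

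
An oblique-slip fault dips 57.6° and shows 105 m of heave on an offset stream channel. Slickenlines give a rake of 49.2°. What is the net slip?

259 m

dip-slip = heave / cos(dip) = 105 / cos(57.6°) = 196 m
net slip = dip-slip / sin(rake) = 196 / sin(49.2°) = 259 m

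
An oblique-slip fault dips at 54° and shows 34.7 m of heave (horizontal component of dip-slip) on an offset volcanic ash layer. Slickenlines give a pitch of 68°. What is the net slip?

63.7 m

dip-slip = heave / cos(dip) = 34.7 / cos(54°) = 59.04 m
net slip = dip-slip / sin(rake) = 59.04 / sin(68°) = 63.7 m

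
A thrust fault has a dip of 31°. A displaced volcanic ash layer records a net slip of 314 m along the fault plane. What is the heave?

heave = dip-slip × cos(dip) = 314 m × cos(31°) = 269 m

269 m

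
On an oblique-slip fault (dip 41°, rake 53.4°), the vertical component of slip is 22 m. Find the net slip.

dip-slip = throw / sin(dip) = 22 / sin(41°) = 33.53 m
net slip = dip-slip / sin(rake) = 33.53 / sin(53.4°) = 41.8 m

41.8 m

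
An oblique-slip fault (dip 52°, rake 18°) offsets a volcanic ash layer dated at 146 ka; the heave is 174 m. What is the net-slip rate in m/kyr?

6.26 m/kyr

dip-slip = heave / cos(dip) = 174 / cos(52°) = 282.6 m
net slip = dip-slip / sin(rake) = 282.6 / sin(18°) = 914.6 m
rate = 914.6 m / 146 ka = 0.00626 m/yr = 6.26 m/kyr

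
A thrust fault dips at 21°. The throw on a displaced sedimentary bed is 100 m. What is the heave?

heave = throw / tan(dip) = 100 / tan(21°) = 261 m

261 m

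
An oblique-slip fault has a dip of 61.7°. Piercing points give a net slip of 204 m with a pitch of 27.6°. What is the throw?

83.2 m

dip-slip = net slip × sin(rake) = 204 m × sin(27.6°) = 94.51 m
throw = dip-slip × sin(dip) = 94.51 × sin(61.7°) = 83.2 m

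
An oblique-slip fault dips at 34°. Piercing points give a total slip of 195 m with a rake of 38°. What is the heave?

dip-slip = net slip × sin(rake) = 195 m × sin(38°) = 120.1 m
heave = dip-slip × cos(dip) = 120.1 × cos(34°) = 99.5 m

99.5 m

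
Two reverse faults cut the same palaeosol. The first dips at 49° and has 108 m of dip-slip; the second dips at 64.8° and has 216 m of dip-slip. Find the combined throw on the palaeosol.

277 m

throw_A = 108 × sin(49°) = 81.51 m
throw_B = 216 × sin(64.8°) = 195.4 m
total = 81.51 + 195.4 = 277 m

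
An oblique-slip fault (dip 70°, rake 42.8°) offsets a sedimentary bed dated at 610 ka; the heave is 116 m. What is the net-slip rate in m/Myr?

818 m/Myr

dip-slip = heave / cos(dip) = 116 / cos(70°) = 339.2 m
net slip = dip-slip / sin(rake) = 339.2 / sin(42.8°) = 499.2 m
rate = 499.2 m / 610 ka = 0.000818 m/yr = 818 m/Myr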